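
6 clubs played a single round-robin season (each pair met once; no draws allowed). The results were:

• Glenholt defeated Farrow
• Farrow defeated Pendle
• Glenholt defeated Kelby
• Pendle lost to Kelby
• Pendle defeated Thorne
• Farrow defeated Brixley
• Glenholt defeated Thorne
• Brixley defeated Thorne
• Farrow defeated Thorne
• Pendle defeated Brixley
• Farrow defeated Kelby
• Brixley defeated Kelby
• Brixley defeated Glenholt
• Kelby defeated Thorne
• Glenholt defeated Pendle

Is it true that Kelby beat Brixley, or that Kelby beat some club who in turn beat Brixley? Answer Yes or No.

Kelby did not beat Brixley directly.
Kelby beat Pendle, Thorne. Of those, Pendle beat Brixley.

Yes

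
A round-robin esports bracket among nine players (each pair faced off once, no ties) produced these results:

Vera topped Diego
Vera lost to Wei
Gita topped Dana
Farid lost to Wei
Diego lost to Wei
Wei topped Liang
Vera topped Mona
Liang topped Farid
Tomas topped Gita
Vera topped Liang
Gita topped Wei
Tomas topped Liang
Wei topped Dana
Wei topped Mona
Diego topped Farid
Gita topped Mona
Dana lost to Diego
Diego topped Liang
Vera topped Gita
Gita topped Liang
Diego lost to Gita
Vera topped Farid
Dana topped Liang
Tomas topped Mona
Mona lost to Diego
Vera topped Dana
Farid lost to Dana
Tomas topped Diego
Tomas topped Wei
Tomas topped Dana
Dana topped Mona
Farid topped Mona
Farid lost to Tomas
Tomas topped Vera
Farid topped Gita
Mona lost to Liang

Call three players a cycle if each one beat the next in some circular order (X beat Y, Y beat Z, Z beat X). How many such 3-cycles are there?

Win totals: Mona 0, Tomas 8, Farid 2, Vera 6, Gita 5, Wei 6, Liang 2, Dana 3, Diego 4.
A player with w wins dominates both others in C(w,2) triples; summing gives 0 + 28 + 1 + 15 + 10 + 15 + 1 + 3 + 6 = 79 transitive triples.
Total triples C(9,3) = 84, so cyclic triples = 84 − 79 = 5.

5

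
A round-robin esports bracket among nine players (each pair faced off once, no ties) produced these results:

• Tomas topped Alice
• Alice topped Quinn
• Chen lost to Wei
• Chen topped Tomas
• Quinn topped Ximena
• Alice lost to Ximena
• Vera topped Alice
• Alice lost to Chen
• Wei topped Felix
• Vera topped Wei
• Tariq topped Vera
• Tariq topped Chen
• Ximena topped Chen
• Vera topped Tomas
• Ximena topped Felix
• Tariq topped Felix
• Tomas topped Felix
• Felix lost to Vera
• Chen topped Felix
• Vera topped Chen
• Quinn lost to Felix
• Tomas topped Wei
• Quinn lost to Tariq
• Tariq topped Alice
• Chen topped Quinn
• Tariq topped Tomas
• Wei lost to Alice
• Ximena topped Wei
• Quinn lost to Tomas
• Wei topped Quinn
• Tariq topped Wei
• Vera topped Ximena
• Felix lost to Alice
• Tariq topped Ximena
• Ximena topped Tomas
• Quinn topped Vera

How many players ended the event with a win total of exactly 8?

1

Win totals: Tomas 4, Vera 6, Wei 3, Ximena 5, Chen 4, Felix 1, Alice 3, Tariq 8, Quinn 2.
Exactly 8: Tariq — 1 player.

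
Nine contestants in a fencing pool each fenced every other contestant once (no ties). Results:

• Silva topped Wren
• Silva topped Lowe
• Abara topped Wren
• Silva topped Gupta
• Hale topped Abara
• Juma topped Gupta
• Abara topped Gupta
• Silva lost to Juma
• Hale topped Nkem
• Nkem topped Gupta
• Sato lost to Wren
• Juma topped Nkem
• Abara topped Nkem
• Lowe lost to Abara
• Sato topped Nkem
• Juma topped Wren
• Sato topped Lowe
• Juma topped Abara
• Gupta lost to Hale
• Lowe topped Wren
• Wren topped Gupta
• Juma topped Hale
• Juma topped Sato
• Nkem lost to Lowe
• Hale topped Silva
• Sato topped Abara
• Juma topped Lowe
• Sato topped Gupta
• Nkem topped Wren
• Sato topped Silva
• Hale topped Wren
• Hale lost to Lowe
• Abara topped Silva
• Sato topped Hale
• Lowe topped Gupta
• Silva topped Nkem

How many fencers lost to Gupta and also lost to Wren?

0

Gupta beat: no one.
Wren beat: Sato, Gupta.
No one was beaten by both.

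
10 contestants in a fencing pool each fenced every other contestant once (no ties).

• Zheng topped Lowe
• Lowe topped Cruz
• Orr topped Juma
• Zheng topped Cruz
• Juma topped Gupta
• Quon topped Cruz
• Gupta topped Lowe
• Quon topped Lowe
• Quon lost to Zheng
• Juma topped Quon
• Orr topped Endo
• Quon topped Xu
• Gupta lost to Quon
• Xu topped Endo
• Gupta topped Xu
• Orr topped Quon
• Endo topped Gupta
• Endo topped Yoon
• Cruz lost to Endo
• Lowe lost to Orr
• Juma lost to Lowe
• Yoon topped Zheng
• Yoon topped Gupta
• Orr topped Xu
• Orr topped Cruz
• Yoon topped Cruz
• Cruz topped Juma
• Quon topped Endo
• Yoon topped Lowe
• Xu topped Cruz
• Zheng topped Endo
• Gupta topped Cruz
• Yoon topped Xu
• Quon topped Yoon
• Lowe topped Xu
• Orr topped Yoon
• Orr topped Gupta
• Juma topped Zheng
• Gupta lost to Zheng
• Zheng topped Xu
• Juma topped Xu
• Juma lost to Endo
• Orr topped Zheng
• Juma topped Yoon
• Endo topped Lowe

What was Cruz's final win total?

Cruz's results: beat Juma; lost to Quon, Xu, Endo, Zheng, Yoon, Lowe, Gupta, Orr.
That is 1 win.

1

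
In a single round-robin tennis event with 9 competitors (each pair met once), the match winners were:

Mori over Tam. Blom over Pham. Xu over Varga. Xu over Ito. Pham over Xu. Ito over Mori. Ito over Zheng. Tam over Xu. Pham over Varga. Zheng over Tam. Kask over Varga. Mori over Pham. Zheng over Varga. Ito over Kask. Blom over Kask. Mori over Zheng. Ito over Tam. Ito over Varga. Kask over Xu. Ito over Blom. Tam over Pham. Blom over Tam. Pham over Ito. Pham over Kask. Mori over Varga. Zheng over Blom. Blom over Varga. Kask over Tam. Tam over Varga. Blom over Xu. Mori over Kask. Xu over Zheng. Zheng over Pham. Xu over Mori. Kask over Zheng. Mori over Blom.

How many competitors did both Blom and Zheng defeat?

3

Blom beat: Tam, Kask, Pham, Xu, Varga.
Zheng beat: Tam, Pham, Varga, Blom.
Both beat: Tam, Pham, Varga — 3.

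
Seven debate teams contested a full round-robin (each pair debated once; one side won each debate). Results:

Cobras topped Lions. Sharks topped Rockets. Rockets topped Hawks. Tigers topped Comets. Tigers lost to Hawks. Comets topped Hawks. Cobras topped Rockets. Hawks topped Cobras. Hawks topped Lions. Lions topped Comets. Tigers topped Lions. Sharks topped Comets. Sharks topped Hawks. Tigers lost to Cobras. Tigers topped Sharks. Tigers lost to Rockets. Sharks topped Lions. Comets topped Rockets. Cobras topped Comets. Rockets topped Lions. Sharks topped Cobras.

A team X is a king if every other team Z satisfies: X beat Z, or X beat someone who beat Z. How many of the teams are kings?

5

Rockets reaches everyone (king).
Sharks reaches everyone (king).
Hawks reaches everyone (king).
Cobras reaches everyone (king).
Comets cannot reach Sharks in two steps.
Tigers reaches everyone (king).
Lions cannot reach Sharks, Cobras, Tigers in two steps.
Kings: Rockets, Sharks, Hawks, Cobras, Tigers — 5.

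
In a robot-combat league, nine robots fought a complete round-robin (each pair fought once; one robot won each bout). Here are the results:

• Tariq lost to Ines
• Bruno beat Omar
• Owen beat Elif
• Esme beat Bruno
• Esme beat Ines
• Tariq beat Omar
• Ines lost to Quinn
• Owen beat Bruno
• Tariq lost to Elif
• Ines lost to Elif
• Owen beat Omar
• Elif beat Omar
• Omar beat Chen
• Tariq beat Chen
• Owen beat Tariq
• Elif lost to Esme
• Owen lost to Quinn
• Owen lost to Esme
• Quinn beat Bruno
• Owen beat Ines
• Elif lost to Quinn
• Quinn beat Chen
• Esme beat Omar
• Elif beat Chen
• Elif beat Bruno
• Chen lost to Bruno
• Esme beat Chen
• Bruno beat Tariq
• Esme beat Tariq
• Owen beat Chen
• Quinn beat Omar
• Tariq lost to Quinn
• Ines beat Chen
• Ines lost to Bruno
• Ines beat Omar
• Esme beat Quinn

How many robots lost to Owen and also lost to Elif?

Owen beat: Omar, Tariq, Ines, Chen, Bruno, Elif.
Elif beat: Omar, Tariq, Ines, Chen, Bruno.
Both beat: Omar, Tariq, Ines, Chen, Bruno — 5.

5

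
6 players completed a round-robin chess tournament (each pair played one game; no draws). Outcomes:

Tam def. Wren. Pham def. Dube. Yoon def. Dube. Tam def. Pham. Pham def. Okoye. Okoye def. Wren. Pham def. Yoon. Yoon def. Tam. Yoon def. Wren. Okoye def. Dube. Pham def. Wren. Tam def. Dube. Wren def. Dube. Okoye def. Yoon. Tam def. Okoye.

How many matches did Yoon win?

Yoon's results: beat Tam, Dube, Wren; lost to Okoye, Pham.
That is 3 wins.

3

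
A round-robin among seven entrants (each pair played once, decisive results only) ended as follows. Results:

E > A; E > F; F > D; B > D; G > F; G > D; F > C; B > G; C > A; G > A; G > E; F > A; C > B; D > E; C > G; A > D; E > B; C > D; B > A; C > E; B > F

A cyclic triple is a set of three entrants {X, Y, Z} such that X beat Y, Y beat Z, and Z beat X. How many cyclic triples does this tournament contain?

7

Win totals: A 1, B 4, C 5, D 1, E 3, F 3, G 4.
An entrant with w wins dominates both others in C(w,2) triples; summing gives 0 + 6 + 10 + 0 + 3 + 3 + 6 = 28 transitive triples.
Total triples C(7,3) = 35, so cyclic triples = 35 − 28 = 7.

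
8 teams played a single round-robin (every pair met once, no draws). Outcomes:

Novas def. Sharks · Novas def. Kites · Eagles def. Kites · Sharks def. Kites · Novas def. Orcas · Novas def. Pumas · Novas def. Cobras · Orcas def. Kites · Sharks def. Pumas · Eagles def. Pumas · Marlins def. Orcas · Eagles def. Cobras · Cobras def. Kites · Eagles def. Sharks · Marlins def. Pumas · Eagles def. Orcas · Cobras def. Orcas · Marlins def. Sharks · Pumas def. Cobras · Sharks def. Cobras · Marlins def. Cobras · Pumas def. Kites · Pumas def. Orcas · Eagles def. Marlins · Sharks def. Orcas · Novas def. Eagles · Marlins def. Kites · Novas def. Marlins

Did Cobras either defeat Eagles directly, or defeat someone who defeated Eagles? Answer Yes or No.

Cobras did not beat Eagles directly.
Cobras beat Kites, Orcas, but each of them lost to Eagles. No two-step path.

No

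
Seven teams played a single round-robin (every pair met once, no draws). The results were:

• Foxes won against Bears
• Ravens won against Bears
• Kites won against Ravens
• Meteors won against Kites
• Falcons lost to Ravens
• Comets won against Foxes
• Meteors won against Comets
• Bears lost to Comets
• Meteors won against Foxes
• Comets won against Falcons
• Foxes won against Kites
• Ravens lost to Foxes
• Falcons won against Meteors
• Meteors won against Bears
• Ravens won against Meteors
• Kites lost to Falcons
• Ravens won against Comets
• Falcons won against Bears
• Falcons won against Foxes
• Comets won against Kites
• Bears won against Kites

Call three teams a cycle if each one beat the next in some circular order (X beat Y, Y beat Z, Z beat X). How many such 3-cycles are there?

8

Win totals: Bears 1, Kites 1, Foxes 3, Meteors 4, Ravens 4, Falcons 4, Comets 4.
A team with w wins dominates both others in C(w,2) triples; summing gives 0 + 0 + 3 + 6 + 6 + 6 + 6 = 27 transitive triples.
Total triples C(7,3) = 35, so cyclic triples = 35 − 27 = 8.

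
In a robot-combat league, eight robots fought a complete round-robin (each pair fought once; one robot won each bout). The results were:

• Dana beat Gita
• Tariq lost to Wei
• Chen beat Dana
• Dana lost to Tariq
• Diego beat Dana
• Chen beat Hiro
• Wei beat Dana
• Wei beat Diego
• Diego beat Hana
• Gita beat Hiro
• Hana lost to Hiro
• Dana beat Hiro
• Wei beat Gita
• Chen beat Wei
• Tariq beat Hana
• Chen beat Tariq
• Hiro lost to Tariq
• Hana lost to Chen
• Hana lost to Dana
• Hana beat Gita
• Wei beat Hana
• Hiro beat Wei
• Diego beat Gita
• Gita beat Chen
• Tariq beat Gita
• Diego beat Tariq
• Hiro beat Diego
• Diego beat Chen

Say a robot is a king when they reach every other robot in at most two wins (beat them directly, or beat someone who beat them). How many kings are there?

Diego reaches everyone (king).
Tariq reaches everyone (king).
Chen reaches everyone (king).
Wei reaches everyone (king).
Hana cannot reach Diego, Tariq, Wei, Dana in two steps.
Hiro reaches everyone (king).
Dana cannot reach Tariq in two steps.
Gita reaches everyone (king).
Kings: Diego, Tariq, Chen, Wei, Hiro, Gita — 6.

6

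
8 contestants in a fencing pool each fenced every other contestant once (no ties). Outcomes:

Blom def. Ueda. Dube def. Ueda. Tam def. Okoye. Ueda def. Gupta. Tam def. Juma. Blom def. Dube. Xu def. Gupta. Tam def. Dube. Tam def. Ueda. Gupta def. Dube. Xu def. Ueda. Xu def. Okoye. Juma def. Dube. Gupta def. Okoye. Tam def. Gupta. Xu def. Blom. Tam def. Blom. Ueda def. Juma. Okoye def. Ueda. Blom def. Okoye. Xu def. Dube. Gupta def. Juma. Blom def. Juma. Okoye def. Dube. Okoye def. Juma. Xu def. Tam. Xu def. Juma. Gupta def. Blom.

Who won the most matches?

Xu

Win totals: Blom 4, Tam 6, Xu 7, Ueda 2, Dube 1, Juma 1, Gupta 4, Okoye 3.
Xu leads with 7 wins (next highest: 6).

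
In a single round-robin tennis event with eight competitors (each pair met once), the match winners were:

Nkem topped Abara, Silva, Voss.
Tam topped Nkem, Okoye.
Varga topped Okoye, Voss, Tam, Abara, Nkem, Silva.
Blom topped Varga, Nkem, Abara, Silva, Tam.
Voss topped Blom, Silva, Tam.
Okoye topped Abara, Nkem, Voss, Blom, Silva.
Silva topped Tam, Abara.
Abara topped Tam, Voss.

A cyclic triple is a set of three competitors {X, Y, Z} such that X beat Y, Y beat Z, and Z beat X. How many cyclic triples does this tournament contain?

Win totals: Varga 6, Okoye 5, Blom 5, Tam 2, Voss 3, Silva 2, Abara 2, Nkem 3.
A competitor with w wins dominates both others in C(w,2) triples; summing gives 15 + 10 + 10 + 1 + 3 + 1 + 1 + 3 = 44 transitive triples.
Total triples C(8,3) = 56, so cyclic triples = 56 − 44 = 12.

12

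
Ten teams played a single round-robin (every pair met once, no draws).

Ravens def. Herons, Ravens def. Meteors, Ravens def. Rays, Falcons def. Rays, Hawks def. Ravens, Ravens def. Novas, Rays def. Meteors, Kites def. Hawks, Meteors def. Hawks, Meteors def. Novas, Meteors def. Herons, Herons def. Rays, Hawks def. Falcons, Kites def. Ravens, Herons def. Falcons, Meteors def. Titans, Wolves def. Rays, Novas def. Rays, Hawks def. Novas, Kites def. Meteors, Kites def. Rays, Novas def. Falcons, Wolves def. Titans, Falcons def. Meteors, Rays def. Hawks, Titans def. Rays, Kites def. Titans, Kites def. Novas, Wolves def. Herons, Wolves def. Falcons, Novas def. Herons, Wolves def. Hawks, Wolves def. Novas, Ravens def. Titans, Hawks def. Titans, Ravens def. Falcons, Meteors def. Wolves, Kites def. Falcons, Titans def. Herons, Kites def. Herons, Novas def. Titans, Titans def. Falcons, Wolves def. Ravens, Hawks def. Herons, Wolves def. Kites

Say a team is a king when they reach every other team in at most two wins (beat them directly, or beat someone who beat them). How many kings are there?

3

Titans cannot reach Kites, Ravens, Novas, Wolves in two steps.
Kites reaches everyone (king).
Rays cannot reach Kites in two steps.
Ravens cannot reach Kites in two steps.
Novas cannot reach Kites, Ravens, Wolves in two steps.
Wolves reaches everyone (king).
Herons cannot reach Titans, Kites, Ravens, Novas, Wolves in two steps.
Meteors reaches everyone (king).
Hawks cannot reach Kites, Wolves in two steps.
Falcons cannot reach Kites, Ravens in two steps.
Kings: Kites, Wolves, Meteors — 3.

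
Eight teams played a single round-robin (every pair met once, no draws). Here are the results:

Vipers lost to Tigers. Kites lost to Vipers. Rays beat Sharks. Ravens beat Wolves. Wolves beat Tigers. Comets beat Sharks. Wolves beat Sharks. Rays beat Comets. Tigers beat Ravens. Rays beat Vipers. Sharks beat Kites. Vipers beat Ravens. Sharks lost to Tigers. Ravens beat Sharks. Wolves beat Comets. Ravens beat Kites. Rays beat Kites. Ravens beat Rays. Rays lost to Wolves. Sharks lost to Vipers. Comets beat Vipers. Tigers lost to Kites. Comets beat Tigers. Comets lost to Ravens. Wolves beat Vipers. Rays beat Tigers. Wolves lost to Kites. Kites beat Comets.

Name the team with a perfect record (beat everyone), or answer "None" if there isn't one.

Highest win total is Wolves with 5 (out of 7 possible).
Wolves lost to Ravens, Kites, so no team went undefeated.

None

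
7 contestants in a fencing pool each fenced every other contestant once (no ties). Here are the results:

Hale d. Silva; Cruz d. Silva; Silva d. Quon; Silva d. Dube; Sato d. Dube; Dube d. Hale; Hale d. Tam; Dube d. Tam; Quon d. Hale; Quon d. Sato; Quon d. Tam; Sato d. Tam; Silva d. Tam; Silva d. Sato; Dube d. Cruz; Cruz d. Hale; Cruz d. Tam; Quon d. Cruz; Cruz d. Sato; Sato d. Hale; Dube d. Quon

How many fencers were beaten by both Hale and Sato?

1

Hale beat: Tam, Silva.
Sato beat: Hale, Dube, Tam.
Both beat: Tam — 1.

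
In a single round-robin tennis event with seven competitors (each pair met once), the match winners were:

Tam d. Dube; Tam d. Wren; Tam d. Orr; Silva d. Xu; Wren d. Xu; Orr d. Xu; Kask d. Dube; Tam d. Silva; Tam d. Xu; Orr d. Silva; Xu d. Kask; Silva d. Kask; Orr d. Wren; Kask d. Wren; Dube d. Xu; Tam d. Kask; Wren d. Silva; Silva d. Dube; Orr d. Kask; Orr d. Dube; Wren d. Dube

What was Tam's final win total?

6

Tam's results: beat Xu, Kask, Orr, Silva, Dube, Wren; lost to no one.
That is 6 wins.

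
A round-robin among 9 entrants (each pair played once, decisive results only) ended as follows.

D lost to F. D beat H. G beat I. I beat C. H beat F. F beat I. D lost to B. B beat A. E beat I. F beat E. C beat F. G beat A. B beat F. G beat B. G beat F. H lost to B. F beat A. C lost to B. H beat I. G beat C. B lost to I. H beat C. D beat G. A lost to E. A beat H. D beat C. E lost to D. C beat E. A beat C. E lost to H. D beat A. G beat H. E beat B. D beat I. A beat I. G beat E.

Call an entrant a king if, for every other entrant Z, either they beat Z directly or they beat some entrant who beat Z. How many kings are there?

4

A cannot reach D, G in two steps.
B reaches everyone (king).
C cannot reach G, H in two steps.
D reaches everyone (king).
E cannot reach G in two steps.
F reaches everyone (king).
G reaches everyone (king).
H cannot reach G in two steps.
I cannot reach G in two steps.
Kings: B, D, F, G — 4.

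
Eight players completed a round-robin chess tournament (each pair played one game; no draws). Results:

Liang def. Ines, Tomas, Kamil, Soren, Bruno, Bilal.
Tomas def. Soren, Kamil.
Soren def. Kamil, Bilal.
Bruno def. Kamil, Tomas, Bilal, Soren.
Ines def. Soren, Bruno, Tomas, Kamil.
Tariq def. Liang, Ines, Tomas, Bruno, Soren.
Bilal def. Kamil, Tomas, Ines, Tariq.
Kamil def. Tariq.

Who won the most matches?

Win totals: Bilal 4, Liang 6, Tomas 2, Ines 4, Kamil 1, Bruno 4, Soren 2, Tariq 5.
Liang leads with 6 wins (next highest: 5).

Liang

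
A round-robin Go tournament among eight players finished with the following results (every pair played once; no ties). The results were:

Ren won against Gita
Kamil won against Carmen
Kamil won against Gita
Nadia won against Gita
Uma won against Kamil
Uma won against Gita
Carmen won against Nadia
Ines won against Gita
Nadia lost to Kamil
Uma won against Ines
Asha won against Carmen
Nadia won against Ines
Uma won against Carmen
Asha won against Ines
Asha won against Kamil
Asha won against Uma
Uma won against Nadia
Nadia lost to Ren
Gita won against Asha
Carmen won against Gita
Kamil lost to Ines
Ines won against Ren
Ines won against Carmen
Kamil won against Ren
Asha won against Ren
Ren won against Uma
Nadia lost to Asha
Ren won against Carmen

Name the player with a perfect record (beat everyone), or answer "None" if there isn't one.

None

Highest win total is Asha with 6 (out of 7 possible).
Asha lost to Gita, so no player went undefeated.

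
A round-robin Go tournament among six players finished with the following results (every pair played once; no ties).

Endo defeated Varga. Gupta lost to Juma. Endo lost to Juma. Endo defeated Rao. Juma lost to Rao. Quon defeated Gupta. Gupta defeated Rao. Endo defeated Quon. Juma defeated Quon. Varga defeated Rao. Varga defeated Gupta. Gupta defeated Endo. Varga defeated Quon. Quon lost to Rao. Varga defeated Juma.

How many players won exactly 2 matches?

2

Win totals: Endo 3, Rao 2, Juma 3, Gupta 2, Varga 4, Quon 1.
Exactly 2: Rao, Gupta — 2 players.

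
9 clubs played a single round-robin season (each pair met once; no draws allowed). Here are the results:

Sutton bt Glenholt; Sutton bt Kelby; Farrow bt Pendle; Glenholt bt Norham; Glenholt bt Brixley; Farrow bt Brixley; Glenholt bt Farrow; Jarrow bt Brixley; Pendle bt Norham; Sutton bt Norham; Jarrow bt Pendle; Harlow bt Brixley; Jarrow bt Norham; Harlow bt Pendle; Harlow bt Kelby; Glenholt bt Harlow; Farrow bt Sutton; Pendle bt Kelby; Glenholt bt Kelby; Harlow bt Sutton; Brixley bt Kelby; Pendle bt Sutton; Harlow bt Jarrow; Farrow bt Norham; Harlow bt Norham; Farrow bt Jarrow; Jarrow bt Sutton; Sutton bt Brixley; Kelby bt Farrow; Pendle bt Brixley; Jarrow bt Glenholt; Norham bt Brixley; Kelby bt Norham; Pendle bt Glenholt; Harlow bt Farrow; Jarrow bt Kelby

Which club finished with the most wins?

Win totals: Jarrow 6, Glenholt 5, Farrow 5, Kelby 2, Pendle 5, Sutton 4, Norham 1, Brixley 1, Harlow 7.
Harlow leads with 7 wins (next highest: 6).

Harlow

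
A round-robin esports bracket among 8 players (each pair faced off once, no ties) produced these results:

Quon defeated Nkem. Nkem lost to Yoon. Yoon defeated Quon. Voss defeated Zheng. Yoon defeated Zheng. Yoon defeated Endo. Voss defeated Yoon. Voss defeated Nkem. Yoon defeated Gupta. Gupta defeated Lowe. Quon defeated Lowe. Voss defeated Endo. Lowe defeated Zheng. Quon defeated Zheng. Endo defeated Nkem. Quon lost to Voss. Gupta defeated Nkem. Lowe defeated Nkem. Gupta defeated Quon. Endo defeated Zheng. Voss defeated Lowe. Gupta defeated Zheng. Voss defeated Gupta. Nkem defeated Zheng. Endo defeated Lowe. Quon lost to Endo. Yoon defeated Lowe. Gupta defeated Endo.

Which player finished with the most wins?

Win totals: Voss 7, Nkem 1, Zheng 0, Gupta 5, Yoon 6, Quon 3, Lowe 2, Endo 4.
Voss leads with 7 wins (next highest: 6).

Voss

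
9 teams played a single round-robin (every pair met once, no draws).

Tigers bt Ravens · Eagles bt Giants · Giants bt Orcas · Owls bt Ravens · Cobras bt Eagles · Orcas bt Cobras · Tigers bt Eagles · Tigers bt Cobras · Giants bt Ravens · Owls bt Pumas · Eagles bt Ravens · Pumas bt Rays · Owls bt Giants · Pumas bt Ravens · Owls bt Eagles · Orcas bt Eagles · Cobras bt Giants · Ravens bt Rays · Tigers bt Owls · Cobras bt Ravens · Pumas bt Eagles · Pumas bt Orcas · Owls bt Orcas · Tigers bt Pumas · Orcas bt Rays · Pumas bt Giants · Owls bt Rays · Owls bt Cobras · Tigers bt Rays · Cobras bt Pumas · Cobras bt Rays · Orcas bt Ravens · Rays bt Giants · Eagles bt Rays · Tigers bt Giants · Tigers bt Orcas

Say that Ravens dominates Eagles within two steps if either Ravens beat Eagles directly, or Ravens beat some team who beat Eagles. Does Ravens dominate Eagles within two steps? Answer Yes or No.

Ravens did not beat Eagles directly.
Ravens beat Rays, but each of them lost to Eagles. No two-step path.

No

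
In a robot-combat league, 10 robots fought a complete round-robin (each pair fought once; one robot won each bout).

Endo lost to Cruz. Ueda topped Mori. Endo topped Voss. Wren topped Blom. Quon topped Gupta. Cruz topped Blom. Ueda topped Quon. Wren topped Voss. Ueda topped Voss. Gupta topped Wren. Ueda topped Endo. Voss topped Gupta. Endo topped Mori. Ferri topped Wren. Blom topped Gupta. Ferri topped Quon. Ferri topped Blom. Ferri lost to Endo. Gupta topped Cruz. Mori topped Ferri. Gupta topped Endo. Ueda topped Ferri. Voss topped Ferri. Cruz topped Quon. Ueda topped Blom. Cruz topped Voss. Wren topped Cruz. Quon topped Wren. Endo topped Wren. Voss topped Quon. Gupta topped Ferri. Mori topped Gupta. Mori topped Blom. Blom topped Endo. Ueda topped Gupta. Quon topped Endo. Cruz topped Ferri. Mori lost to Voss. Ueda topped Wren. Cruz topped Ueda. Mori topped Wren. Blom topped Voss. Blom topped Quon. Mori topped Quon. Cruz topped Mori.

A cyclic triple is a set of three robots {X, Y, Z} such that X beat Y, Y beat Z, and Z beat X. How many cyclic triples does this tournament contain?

Win totals: Gupta 4, Endo 4, Quon 3, Blom 4, Mori 5, Ueda 8, Cruz 7, Wren 3, Voss 4, Ferri 3.
A robot with w wins dominates both others in C(w,2) triples; summing gives 6 + 6 + 3 + 6 + 10 + 28 + 21 + 3 + 6 + 3 = 92 transitive triples.
Total triples C(10,3) = 120, so cyclic triples = 120 − 92 = 28.

28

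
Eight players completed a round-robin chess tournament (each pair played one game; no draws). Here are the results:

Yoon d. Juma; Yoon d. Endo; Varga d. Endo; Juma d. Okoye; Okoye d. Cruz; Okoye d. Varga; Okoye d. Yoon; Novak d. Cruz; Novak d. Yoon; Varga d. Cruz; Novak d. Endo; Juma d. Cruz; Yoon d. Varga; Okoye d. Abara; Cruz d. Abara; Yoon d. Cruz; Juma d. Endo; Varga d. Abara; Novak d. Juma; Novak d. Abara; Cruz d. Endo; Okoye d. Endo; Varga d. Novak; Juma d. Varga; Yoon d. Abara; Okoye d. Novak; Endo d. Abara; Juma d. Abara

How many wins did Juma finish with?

5

Juma's results: beat Varga, Abara, Cruz, Endo, Okoye; lost to Yoon, Novak.
That is 5 wins.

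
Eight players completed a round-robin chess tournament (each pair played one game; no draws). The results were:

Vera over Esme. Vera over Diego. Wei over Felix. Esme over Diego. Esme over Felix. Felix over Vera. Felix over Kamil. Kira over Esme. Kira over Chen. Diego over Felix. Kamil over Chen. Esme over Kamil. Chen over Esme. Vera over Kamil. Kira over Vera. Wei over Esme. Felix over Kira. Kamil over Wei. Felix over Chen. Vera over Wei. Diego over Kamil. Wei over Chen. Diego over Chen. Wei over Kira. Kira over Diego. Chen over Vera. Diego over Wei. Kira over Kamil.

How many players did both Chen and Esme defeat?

0

Chen beat: Vera, Esme.
Esme beat: Diego, Kamil, Felix.
No one was beaten by both.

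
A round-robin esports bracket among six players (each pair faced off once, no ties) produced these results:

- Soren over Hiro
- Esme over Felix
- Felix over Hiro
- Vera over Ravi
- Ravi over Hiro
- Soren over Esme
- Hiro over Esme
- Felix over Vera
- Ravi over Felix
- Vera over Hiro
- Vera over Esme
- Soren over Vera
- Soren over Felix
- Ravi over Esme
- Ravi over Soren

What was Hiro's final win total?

1

Hiro's results: beat Esme; lost to Vera, Ravi, Felix, Soren.
That is 1 win.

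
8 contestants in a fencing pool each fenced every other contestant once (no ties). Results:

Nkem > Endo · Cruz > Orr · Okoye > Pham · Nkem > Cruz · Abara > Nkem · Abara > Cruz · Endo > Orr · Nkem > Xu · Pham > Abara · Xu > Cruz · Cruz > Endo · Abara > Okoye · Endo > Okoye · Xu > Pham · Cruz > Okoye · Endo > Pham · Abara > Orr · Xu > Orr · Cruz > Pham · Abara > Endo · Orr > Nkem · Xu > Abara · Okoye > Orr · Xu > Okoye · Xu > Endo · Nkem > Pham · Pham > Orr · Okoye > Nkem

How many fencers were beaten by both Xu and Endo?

Xu beat: Okoye, Cruz, Endo, Abara, Pham, Orr.
Endo beat: Okoye, Pham, Orr.
Both beat: Okoye, Pham, Orr — 3.

3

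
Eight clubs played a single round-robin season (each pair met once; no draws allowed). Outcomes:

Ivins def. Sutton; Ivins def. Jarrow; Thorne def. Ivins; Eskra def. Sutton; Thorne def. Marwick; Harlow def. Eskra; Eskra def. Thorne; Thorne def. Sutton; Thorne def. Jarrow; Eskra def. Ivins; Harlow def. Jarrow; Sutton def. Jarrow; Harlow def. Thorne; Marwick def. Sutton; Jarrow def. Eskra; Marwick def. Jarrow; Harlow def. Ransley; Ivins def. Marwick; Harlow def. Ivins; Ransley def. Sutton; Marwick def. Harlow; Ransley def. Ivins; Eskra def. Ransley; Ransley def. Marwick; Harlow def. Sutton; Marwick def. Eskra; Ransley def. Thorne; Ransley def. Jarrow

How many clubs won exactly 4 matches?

3

Win totals: Ransley 5, Harlow 6, Marwick 4, Ivins 3, Thorne 4, Eskra 4, Sutton 1, Jarrow 1.
Exactly 4: Marwick, Thorne, Eskra — 3 clubs.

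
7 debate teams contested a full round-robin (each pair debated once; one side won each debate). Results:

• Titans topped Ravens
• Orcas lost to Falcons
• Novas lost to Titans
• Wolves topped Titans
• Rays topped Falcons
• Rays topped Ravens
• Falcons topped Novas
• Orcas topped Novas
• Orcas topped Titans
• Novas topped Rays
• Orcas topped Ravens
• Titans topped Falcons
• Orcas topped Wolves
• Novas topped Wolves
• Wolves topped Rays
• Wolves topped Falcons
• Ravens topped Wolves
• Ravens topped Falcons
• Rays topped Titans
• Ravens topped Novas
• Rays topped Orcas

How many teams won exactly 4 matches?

2

Win totals: Rays 4, Wolves 3, Falcons 2, Novas 2, Titans 3, Ravens 3, Orcas 4.
Exactly 4: Rays, Orcas — 2 teams.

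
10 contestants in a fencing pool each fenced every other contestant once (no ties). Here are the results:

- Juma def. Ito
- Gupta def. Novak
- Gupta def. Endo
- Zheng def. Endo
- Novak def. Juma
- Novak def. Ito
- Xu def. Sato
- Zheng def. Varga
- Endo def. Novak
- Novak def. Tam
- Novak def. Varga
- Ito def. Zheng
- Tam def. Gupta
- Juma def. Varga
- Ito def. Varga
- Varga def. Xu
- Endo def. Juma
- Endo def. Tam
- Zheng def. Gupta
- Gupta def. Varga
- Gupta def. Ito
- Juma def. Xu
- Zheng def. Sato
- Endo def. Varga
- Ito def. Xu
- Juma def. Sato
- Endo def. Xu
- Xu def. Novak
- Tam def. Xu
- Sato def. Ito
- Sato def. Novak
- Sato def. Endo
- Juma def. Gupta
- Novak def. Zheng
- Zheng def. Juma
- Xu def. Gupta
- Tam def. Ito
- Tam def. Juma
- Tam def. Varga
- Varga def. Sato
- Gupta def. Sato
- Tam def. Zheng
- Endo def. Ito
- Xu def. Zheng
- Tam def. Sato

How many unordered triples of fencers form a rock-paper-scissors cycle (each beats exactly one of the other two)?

31

Win totals: Ito 3, Gupta 5, Juma 5, Endo 6, Zheng 5, Varga 2, Xu 4, Tam 7, Sato 3, Novak 5.
A fencer with w wins dominates both others in C(w,2) triples; summing gives 3 + 10 + 10 + 15 + 10 + 1 + 6 + 21 + 3 + 10 = 89 transitive triples.
Total triples C(10,3) = 120, so cyclic triples = 120 − 89 = 31.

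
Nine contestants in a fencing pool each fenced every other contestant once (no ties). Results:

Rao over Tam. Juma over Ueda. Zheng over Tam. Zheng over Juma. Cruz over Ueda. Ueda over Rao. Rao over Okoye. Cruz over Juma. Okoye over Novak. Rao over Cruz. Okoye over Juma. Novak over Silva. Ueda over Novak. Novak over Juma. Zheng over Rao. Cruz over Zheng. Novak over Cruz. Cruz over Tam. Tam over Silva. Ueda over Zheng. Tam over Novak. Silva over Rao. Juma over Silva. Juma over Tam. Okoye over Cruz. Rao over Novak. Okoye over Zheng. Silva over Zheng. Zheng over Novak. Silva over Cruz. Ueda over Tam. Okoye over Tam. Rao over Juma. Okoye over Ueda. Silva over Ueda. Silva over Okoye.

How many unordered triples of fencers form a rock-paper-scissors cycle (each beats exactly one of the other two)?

24

Win totals: Zheng 4, Cruz 4, Silva 5, Juma 3, Okoye 6, Tam 2, Novak 3, Rao 5, Ueda 4.
A fencer with w wins dominates both others in C(w,2) triples; summing gives 6 + 6 + 10 + 3 + 15 + 1 + 3 + 10 + 6 = 60 transitive triples.
Total triples C(9,3) = 84, so cyclic triples = 84 − 60 = 24.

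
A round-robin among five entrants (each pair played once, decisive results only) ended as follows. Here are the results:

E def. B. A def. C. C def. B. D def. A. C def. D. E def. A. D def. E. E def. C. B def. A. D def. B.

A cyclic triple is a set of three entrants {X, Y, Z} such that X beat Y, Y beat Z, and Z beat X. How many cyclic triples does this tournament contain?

3

Of the C(5,3) = 10 triples, the cyclic ones are: {A, B, C}; {A, C, D}; {C, D, E}.
That is 3.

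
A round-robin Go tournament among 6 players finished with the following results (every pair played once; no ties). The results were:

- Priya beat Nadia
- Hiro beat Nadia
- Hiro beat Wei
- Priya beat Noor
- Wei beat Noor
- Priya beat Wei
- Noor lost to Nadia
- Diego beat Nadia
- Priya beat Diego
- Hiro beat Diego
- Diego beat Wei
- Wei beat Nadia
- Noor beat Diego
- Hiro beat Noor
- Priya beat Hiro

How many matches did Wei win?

Wei's results: beat Noor, Nadia; lost to Hiro, Priya, Diego.
That is 2 wins.

2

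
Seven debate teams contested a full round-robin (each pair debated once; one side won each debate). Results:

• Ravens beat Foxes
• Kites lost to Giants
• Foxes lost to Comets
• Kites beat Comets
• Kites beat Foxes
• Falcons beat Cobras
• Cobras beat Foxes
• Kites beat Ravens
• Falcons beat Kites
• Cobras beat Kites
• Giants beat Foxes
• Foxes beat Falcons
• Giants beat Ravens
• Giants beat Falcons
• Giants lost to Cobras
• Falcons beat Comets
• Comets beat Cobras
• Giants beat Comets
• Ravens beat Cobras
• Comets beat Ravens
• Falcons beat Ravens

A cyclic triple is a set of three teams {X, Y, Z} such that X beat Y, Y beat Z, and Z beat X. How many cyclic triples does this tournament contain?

9

Win totals: Falcons 4, Comets 3, Foxes 1, Giants 5, Kites 3, Ravens 2, Cobras 3.
A team with w wins dominates both others in C(w,2) triples; summing gives 6 + 3 + 0 + 10 + 3 + 1 + 3 = 26 transitive triples.
Total triples C(7,3) = 35, so cyclic triples = 35 − 26 = 9.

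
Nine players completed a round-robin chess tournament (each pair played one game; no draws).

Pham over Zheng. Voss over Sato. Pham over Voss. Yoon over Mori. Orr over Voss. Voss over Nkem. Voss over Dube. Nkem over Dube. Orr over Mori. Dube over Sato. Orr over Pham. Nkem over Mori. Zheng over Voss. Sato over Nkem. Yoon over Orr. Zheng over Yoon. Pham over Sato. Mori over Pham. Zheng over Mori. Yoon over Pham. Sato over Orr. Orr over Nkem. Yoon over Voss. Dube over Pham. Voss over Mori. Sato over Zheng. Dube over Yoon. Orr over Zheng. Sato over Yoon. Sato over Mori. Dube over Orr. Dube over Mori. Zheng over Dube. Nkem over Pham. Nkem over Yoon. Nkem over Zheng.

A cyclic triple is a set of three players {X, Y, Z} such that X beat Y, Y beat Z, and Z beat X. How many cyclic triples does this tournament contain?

Win totals: Mori 1, Nkem 5, Dube 5, Yoon 4, Sato 5, Zheng 4, Voss 4, Orr 5, Pham 3.
A player with w wins dominates both others in C(w,2) triples; summing gives 0 + 10 + 10 + 6 + 10 + 6 + 6 + 10 + 3 = 61 transitive triples.
Total triples C(9,3) = 84, so cyclic triples = 84 − 61 = 23.

23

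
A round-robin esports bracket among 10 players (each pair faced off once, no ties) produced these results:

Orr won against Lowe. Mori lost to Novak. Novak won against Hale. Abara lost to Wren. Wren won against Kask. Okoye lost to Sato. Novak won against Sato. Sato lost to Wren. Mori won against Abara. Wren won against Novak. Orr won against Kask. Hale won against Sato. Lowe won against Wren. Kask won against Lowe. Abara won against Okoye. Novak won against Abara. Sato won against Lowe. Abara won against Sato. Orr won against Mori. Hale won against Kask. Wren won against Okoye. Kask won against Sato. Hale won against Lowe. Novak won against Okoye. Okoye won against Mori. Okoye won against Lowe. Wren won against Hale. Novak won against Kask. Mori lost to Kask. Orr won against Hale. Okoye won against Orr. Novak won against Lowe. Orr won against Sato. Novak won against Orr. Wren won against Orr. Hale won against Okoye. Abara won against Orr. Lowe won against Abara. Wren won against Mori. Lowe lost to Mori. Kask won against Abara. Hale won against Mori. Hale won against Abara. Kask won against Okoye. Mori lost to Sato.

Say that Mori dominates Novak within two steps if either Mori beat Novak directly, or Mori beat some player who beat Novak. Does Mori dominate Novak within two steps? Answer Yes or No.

Mori did not beat Novak directly.
Mori beat Abara, Lowe, but each of them lost to Novak. No two-step path.

No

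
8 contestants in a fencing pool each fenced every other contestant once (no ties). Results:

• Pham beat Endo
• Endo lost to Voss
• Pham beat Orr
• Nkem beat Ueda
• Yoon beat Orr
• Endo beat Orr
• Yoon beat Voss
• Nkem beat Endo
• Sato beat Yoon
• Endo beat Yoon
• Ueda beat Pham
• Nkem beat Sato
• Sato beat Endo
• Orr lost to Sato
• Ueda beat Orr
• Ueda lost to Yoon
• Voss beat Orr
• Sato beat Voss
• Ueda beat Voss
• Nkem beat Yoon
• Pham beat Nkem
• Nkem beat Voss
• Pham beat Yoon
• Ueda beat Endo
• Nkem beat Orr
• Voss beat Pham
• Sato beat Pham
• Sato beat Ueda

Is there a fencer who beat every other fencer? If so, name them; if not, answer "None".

Highest win total is Sato with 6 (out of 7 possible).
Sato lost to Nkem, so no fencer went undefeated.

None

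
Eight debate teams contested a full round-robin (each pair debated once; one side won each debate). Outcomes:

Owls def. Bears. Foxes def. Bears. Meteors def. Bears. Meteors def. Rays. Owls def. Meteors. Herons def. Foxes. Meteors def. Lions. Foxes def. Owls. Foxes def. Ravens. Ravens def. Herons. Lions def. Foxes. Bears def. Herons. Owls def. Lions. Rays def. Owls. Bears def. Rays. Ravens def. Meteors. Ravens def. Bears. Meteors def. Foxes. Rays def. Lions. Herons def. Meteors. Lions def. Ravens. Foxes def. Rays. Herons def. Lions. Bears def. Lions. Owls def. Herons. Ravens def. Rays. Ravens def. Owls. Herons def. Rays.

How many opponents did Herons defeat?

4

Herons' results: beat Foxes, Lions, Rays, Meteors; lost to Bears, Ravens, Owls.
That is 4 wins.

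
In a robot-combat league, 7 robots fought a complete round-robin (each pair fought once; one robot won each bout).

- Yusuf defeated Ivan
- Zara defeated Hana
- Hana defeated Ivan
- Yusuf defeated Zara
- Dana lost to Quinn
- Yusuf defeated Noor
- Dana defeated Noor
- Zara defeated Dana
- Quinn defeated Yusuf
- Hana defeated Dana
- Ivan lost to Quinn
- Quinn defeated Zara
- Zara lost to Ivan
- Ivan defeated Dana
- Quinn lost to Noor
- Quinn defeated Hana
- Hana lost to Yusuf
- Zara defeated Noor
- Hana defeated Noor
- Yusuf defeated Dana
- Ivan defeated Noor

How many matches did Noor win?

Noor's results: beat Quinn; lost to Zara, Hana, Dana, Yusuf, Ivan.
That is 1 win.

1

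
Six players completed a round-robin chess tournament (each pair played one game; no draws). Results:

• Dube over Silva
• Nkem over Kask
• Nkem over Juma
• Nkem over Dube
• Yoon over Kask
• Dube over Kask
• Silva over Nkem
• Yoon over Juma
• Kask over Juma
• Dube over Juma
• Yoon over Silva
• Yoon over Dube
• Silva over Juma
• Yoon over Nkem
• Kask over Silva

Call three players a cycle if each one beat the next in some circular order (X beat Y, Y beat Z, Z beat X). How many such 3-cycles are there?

Win totals: Juma 0, Silva 2, Yoon 5, Dube 3, Kask 2, Nkem 3.
A player with w wins dominates both others in C(w,2) triples; summing gives 0 + 1 + 10 + 3 + 1 + 3 = 18 transitive triples.
Total triples C(6,3) = 20, so cyclic triples = 20 − 18 = 2.

2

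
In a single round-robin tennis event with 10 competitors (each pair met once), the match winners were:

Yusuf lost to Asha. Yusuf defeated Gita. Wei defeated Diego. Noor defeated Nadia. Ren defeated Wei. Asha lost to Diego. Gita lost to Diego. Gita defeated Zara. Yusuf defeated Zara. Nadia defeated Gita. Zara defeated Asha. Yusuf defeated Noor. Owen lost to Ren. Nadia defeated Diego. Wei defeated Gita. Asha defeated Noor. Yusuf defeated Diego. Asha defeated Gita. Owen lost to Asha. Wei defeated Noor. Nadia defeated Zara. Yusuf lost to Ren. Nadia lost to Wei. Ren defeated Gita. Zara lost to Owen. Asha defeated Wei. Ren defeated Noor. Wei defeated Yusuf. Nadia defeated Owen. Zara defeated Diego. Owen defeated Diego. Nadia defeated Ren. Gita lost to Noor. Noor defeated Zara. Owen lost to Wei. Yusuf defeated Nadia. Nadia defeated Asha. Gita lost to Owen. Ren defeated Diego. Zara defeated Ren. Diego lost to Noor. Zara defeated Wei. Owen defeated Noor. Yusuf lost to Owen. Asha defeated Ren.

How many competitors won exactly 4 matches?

2

Win totals: Wei 6, Asha 6, Noor 4, Nadia 6, Ren 6, Yusuf 5, Zara 4, Diego 2, Owen 5, Gita 1.
Exactly 4: Noor, Zara — 2 competitors.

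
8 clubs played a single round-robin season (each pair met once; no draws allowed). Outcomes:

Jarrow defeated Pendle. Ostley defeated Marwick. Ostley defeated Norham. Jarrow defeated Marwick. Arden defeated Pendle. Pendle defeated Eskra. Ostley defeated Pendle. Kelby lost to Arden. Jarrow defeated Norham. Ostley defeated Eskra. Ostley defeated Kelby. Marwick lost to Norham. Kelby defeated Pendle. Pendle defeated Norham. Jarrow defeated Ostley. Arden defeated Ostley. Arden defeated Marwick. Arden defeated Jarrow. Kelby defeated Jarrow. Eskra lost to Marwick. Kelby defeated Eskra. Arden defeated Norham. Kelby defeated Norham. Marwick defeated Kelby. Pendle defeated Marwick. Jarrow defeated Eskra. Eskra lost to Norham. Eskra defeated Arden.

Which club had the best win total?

Win totals: Pendle 3, Kelby 4, Norham 2, Jarrow 5, Ostley 5, Eskra 1, Marwick 2, Arden 6.
Arden leads with 6 wins (next highest: 5).

Arden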